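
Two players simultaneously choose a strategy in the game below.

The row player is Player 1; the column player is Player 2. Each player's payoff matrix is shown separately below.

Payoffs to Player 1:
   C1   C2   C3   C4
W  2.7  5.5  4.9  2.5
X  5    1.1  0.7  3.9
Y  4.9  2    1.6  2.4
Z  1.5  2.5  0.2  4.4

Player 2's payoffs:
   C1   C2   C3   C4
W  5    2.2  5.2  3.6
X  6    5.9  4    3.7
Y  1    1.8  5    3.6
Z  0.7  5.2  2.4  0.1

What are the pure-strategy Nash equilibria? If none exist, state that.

(W, C1): Player 1 can switch to X (2.7 → 5). Not NE.
(W, C2): Player 2 can switch to C1 (2.2 → 5). Not NE.
(W, C3): Player 1 gets 4.9, best alternative 1.6; Player 2 gets 5.2, best alternative 5. No profitable deviation — NE.
(W, C4): Player 1 can switch to X (2.5 → 3.9). Not NE.
(X, C1): Player 1 gets 5, best alternative 4.9; Player 2 gets 6, best alternative 5.9. No profitable deviation — NE.
(X, C2): Player 1 can switch to W (1.1 → 5.5). Not NE.
(X, C3): Player 1 can switch to W (0.7 → 4.9). Not NE.
(X, C4): Player 1 can switch to Z (3.9 → 4.4). Not NE.
(The remaining 8 profiles each have a profitable deviation by the same check.)

(W, C3), (X, C1)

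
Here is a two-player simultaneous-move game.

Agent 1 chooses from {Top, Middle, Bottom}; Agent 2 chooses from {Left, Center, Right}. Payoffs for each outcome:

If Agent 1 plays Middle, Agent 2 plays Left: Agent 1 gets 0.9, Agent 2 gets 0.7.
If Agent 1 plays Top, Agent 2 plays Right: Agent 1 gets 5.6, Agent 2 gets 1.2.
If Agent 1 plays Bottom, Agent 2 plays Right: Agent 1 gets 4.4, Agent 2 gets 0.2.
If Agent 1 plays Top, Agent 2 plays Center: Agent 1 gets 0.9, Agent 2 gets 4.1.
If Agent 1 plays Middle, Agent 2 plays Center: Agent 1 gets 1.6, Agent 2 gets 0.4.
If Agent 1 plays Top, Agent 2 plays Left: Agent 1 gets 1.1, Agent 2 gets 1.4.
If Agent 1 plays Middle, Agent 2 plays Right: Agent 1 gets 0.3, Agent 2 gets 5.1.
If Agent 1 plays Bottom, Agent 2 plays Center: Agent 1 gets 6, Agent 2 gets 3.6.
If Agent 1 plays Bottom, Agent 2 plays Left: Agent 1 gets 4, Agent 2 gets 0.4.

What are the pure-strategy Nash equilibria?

(Bottom, Center)

(Top, Left): Agent 1 can switch to Bottom (1.1 → 4). Not NE.
(Top, Center): Agent 1 can switch to Middle (0.9 → 1.6). Not NE.
(Top, Right): Agent 2 can switch to Left (1.2 → 1.4). Not NE.
(Middle, Left): Agent 1 can switch to Top (0.9 → 1.1). Not NE.
(Middle, Center): Agent 1 can switch to Bottom (1.6 → 6). Not NE.
(Middle, Right): Agent 1 can switch to Top (0.3 → 5.6). Not NE.
(Bottom, Center): Agent 1 gets 6, best alternative 1.6; Agent 2 gets 3.6, best alternative 0.4. No profitable deviation — NE.
(The remaining 2 profiles each have a profitable deviation by the same check.)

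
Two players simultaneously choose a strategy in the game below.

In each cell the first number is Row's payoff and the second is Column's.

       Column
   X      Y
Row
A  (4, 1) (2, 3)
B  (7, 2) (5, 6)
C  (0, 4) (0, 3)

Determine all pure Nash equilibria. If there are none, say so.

(A, X): Row can switch to B (4 → 7). Not NE.
(A, Y): Row can switch to B (2 → 5). Not NE.
(B, X): Column can switch to Y (2 → 6). Not NE.
(B, Y): Row gets 5, best alternative 2; Column gets 6, best alternative 2. No profitable deviation — NE.
(C, X): Row can switch to A (0 → 4). Not NE.
(C, Y): Row can switch to A (0 → 2). Not NE.

Pure NE: (B, Y)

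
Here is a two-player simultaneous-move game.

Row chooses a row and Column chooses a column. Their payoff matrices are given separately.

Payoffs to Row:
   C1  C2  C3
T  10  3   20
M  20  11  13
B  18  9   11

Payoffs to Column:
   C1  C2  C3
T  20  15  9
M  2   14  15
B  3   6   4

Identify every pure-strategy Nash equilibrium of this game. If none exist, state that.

Row against C1: payoffs 10, 20, 18 → best response M.
Row against C2: payoffs 3, 11, 9 → best response M.
Row against C3: payoffs 20, 13, 11 → best response T.
Column against T: payoffs 20, 15, 9 → best response C1.
Column against M: payoffs 2, 14, 15 → best response C3.
Column against B: payoffs 3, 6, 4 → best response C2.
No profile is a mutual best response for all players.

This game has no pure Nash equilibrium.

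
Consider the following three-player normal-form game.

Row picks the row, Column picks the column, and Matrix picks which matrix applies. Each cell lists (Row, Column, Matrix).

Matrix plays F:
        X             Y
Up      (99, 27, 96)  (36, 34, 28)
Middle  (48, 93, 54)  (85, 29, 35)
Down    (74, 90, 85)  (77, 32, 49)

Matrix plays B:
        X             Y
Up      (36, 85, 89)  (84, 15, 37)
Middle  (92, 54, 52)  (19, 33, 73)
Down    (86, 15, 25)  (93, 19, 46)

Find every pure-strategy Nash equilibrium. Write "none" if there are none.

No pure-strategy Nash equilibrium.

For each player, find the best response to each opponent profile; mutual best responses are the pure NE.
Row against (X, F): payoffs 99, 48, 74 → best response Up.
Row against (X, B): payoffs 36, 92, 86 → best response Middle.
Row against (Y, F): payoffs 36, 85, 77 → best response Middle.
Row against (Y, B): payoffs 84, 19, 93 → best response Down.
Column against (Up, F): payoffs 27, 34 → best response Y.
Column against (Up, B): payoffs 85, 15 → best response X.
Column against (Middle, F): payoffs 93, 29 → best response X.
Column against (Middle, B): payoffs 54, 33 → best response X.
Column against (Down, F): payoffs 90, 32 → best response X.
Column against (Down, B): payoffs 15, 19 → best response Y.
Matrix against (Up, X): payoffs 96, 89 → best response F.
Matrix against (Up, Y): payoffs 28, 37 → best response B.
Matrix against (Middle, X): payoffs 54, 52 → best response F.
Matrix against (Middle, Y): payoffs 35, 73 → best response B.
Matrix against (Down, X): payoffs 85, 25 → best response F.
Matrix against (Down, Y): payoffs 49, 46 → best response F.
No profile is a mutual best response for all players.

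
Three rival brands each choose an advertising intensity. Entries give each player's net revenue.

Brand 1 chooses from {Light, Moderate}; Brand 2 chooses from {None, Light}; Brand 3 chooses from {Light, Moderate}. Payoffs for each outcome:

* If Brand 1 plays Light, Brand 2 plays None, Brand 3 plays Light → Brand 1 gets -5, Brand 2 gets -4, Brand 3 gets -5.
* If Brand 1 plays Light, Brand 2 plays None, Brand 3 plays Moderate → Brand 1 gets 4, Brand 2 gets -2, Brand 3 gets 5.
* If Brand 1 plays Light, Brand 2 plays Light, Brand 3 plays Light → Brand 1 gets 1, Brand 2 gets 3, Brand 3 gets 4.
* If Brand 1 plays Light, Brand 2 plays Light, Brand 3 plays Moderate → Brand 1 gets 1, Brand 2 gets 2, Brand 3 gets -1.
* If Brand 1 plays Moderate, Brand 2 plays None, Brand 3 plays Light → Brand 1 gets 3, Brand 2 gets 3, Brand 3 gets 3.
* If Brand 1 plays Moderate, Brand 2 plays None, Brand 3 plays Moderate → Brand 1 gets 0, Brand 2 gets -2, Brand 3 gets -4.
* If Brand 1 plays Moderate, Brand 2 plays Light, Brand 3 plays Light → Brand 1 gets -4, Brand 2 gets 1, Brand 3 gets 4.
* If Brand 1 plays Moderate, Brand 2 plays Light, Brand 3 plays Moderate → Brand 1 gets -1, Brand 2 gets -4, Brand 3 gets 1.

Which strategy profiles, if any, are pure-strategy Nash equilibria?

The pure Nash equilibria are (Light, Light, Light) and (Moderate, None, Light).

(Light, None, Light): Brand 1 can switch to Moderate (-5 → 3). Not NE.
(Light, None, Moderate): Brand 2 can switch to Light (-2 → 2). Not NE.
(Light, Light, Light): Brand 1 gets 1, best alternative -4; Brand 2 gets 3, best alternative -4; Brand 3 gets 4, best alternative -1. No profitable deviation — NE.
(Light, Light, Moderate): Brand 3 can switch to Light (-1 → 4). Not NE.
(Moderate, None, Light): Brand 1 gets 3, best alternative -5; Brand 2 gets 3, best alternative 1; Brand 3 gets 3, best alternative -4. No profitable deviation — NE.
(Moderate, None, Moderate): Brand 1 can switch to Light (0 → 4). Not NE.
(Moderate, Light, Light): Brand 1 can switch to Light (-4 → 1). Not NE.
(Moderate, Light, Moderate): Brand 1 can switch to Light (-1 → 1). Not NE.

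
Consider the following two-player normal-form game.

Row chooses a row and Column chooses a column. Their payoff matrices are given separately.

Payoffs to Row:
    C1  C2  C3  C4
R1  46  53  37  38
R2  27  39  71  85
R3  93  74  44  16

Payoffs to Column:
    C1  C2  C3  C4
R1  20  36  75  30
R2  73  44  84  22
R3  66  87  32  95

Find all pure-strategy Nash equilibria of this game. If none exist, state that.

(R2, C3)

(R1, C1): Row can switch to R3 (46 → 93). Not NE.
(R1, C2): Row can switch to R3 (53 → 74). Not NE.
(R1, C3): Row can switch to R2 (37 → 71). Not NE.
(R1, C4): Row can switch to R2 (38 → 85). Not NE.
(R2, C1): Row can switch to R1 (27 → 46). Not NE.
(R2, C2): Row can switch to R1 (39 → 53). Not NE.
(R2, C3): Row gets 71, best alternative 44; Column gets 84, best alternative 73. No profitable deviation — NE.
(R2, C4): Column can switch to C1 (22 → 73). Not NE.
(R3, C1): Column can switch to C2 (66 → 87). Not NE.
(R3, C2): Column can switch to C4 (87 → 95). Not NE.
(R3, C3): Row can switch to R2 (44 → 71). Not NE.
(R3, C4): Row can switch to R1 (16 → 38). Not NE.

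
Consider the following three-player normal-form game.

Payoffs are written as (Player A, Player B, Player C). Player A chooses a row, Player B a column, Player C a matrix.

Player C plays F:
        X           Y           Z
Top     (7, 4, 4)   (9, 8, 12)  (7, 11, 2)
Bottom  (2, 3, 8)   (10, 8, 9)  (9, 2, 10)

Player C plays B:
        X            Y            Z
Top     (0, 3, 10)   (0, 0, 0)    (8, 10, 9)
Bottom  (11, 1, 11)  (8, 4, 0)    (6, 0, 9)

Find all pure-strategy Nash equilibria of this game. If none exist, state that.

(Top, X, F): Player B can switch to Y (4 → 8). Not NE.
(Top, X, B): Player A can switch to Bottom (0 → 11). Not NE.
(Top, Y, F): Player A can switch to Bottom (9 → 10). Not NE.
(Top, Y, B): Player A can switch to Bottom (0 → 8). Not NE.
(Top, Z, F): Player A can switch to Bottom (7 → 9). Not NE.
(Top, Z, B): Player A gets 8, best alternative 6; Player B gets 10, best alternative 3; Player C gets 9, best alternative 2. No profitable deviation — NE.
(Bottom, X, F): Player A can switch to Top (2 → 7). Not NE.
(Bottom, X, B): Player B can switch to Y (1 → 4). Not NE.
(Bottom, Y, F): Player A gets 10, best alternative 9; Player B gets 8, best alternative 3; Player C gets 9, best alternative 0. No profitable deviation — NE.
(Bottom, Y, B): Player C can switch to F (0 → 9). Not NE.
(Bottom, Z, F): Player B can switch to X (2 → 3). Not NE.
(Bottom, Z, B): Player A can switch to Top (6 → 8). Not NE.

The pure Nash equilibria are (Top, Z, B), (Bottom, Y, F).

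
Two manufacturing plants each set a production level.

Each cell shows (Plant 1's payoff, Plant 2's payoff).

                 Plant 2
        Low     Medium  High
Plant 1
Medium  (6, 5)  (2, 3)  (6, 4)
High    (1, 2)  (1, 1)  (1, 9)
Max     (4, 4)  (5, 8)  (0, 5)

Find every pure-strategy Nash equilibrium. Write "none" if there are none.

Plant 1 against Low: payoffs 6, 1, 4 → best response Medium.
Plant 1 against Medium: payoffs 2, 1, 5 → best response Max.
Plant 1 against High: payoffs 6, 1, 0 → best response Medium.
Plant 2 against Medium: payoffs 5, 3, 4 → best response Low.
Plant 2 against High: payoffs 2, 1, 9 → best response High.
Plant 2 against Max: payoffs 4, 8, 5 → best response Medium.
Mutual best responses: (Medium, Low); (Max, Medium).

The pure Nash equilibria are (Medium, Low) and (Max, Medium).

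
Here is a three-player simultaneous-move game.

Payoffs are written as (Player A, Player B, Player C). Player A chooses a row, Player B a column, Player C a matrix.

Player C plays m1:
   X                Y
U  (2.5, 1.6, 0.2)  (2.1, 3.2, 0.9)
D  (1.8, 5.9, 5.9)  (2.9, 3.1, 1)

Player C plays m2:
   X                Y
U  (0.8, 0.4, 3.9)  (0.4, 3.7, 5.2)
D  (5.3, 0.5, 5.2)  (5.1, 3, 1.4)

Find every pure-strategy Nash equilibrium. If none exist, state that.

Player A against (X, m1): payoffs 2.5, 1.8 → best response U.
Player A against (X, m2): payoffs 0.8, 5.3 → best response D.
Player A against (Y, m1): payoffs 2.1, 2.9 → best response D.
Player A against (Y, m2): payoffs 0.4, 5.1 → best response D.
Player B against (U, m1): payoffs 1.6, 3.2 → best response Y.
Player B against (U, m2): payoffs 0.4, 3.7 → best response Y.
Player B against (D, m1): payoffs 5.9, 3.1 → best response X.
Player B against (D, m2): payoffs 0.5, 3 → best response Y.
Player C against (U, X): payoffs 0.2, 3.9 → best response m2.
Player C against (U, Y): payoffs 0.9, 5.2 → best response m2.
Player C against (D, X): payoffs 5.9, 5.2 → best response m1.
Player C against (D, Y): payoffs 1, 1.4 → best response m2.
Mutual best responses: (D, Y, m2).

The unique pure-strategy Nash equilibrium is (D, Y, m2).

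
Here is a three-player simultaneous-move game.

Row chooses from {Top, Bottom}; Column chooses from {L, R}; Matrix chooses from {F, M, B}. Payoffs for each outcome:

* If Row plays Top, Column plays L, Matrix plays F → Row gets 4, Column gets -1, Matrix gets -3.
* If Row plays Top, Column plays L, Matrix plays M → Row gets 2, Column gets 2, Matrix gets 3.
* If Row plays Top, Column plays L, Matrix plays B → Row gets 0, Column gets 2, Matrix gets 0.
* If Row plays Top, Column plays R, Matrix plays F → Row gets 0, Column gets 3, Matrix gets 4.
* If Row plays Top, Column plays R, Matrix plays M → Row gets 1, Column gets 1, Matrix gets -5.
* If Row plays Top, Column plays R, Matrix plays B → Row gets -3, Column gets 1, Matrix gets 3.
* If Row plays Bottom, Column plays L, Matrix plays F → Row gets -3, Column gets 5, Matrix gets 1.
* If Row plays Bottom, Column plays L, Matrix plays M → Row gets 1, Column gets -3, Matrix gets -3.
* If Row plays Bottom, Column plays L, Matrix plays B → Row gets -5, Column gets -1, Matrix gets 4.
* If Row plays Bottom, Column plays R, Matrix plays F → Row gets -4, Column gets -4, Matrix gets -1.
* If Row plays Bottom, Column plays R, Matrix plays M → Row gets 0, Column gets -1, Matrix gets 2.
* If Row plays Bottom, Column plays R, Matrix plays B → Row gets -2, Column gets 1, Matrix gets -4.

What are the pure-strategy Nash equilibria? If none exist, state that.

Check each profile: it is a Nash equilibrium iff no player can strictly gain by switching unilaterally.
(Top, L, F): Column can switch to R (-1 → 3). Not NE.
(Top, L, M): Row gets 2, best alternative 1; Column gets 2, best alternative 1; Matrix gets 3, best alternative 0. No profitable deviation — NE.
(Top, L, B): Matrix can switch to M (0 → 3). Not NE.
(Top, R, F): Row gets 0, best alternative -4; Column gets 3, best alternative -1; Matrix gets 4, best alternative 3. No profitable deviation — NE.
(Top, R, M): Column can switch to L (1 → 2). Not NE.
(Top, R, B): Row can switch to Bottom (-3 → -2). Not NE.
(Bottom, L, F): Row can switch to Top (-3 → 4). Not NE.
(Bottom, L, M): Row can switch to Top (1 → 2). Not NE.
(Bottom, L, B): Row can switch to Top (-5 → 0). Not NE.
(Bottom, R, F): Row can switch to Top (-4 → 0). Not NE.
(The remaining 2 profiles each have a profitable deviation by the same check.)

(Top, L, M) and (Top, R, F)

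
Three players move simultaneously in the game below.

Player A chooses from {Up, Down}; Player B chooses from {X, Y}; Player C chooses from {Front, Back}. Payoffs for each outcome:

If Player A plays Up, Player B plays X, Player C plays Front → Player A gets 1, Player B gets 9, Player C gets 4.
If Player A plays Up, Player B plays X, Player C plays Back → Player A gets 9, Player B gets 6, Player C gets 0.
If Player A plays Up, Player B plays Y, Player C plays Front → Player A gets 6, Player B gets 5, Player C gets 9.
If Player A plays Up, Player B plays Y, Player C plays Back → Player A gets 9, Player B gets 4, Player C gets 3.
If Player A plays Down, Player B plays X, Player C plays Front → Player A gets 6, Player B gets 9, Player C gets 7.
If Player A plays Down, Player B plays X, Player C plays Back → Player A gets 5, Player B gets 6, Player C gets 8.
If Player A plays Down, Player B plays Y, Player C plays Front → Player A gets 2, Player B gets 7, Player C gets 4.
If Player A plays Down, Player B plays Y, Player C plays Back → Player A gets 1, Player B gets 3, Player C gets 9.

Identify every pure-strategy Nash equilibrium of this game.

(Up, X, Front): Player A can switch to Down (1 → 6). Not NE.
(Up, X, Back): Player C can switch to Front (0 → 4). Not NE.
(Up, Y, Front): Player B can switch to X (5 → 9). Not NE.
(Up, Y, Back): Player B can switch to X (4 → 6). Not NE.
(Down, X, Front): Player C can switch to Back (7 → 8). Not NE.
(Down, X, Back): Player A can switch to Up (5 → 9). Not NE.
(Down, Y, Front): Player A can switch to Up (2 → 6). Not NE.
(Down, Y, Back): Player A can switch to Up (1 → 9). Not NE.

There is no pure-strategy Nash equilibrium.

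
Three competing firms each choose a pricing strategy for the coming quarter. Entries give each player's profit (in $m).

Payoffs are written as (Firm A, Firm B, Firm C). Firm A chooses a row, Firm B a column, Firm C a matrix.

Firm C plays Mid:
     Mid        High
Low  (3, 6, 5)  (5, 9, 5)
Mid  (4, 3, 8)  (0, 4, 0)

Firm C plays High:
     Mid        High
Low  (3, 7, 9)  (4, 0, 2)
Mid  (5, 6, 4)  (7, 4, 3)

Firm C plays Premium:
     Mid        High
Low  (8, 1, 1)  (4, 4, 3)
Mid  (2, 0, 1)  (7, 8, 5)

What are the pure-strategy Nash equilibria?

(Low, Mid, Mid): Firm A can switch to Mid (3 → 4). Not NE.
(Low, Mid, High): Firm A can switch to Mid (3 → 5). Not NE.
(Low, Mid, Premium): Firm B can switch to High (1 → 4). Not NE.
(Low, High, Mid): Firm A gets 5, best alternative 0; Firm B gets 9, best alternative 6; Firm C gets 5, best alternative 3. No profitable deviation — NE.
(Low, High, High): Firm A can switch to Mid (4 → 7). Not NE.
(Low, High, Premium): Firm A can switch to Mid (4 → 7). Not NE.
(Mid, Mid, Mid): Firm B can switch to High (3 → 4). Not NE.
(Mid, Mid, High): Firm C can switch to Mid (4 → 8). Not NE.
(Mid, Mid, Premium): Firm A can switch to Low (2 → 8). Not NE.
(Mid, High, Mid): Firm A can switch to Low (0 → 5). Not NE.
(Mid, High, High): Firm B can switch to Mid (4 → 6). Not NE.
(Mid, High, Premium): Firm A gets 7, best alternative 4; Firm B gets 8, best alternative 0; Firm C gets 5, best alternative 3. No profitable deviation — NE.

Pure-strategy Nash equilibria: (Low, High, Mid); (Mid, High, Premium)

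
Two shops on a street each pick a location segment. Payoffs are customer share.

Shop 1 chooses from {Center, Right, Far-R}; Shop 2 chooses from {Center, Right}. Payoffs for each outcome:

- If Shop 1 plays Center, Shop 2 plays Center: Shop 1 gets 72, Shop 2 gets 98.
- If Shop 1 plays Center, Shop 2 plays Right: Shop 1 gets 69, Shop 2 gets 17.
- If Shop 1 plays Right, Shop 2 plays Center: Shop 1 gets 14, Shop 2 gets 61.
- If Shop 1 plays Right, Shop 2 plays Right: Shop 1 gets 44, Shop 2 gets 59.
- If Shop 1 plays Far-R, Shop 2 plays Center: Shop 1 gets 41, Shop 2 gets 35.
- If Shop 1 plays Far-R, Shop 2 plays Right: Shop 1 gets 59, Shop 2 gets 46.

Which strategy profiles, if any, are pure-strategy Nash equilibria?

Shop 1 against Center: payoffs 72, 14, 41 → best response Center.
Shop 1 against Right: payoffs 69, 44, 59 → best response Center.
Shop 2 against Center: payoffs 98, 17 → best response Center.
Shop 2 against Right: payoffs 61, 59 → best response Center.
Shop 2 against Far-R: payoffs 35, 46 → best response Right.
Mutual best responses: (Center, Center).

The unique pure-strategy Nash equilibrium is (Center, Center).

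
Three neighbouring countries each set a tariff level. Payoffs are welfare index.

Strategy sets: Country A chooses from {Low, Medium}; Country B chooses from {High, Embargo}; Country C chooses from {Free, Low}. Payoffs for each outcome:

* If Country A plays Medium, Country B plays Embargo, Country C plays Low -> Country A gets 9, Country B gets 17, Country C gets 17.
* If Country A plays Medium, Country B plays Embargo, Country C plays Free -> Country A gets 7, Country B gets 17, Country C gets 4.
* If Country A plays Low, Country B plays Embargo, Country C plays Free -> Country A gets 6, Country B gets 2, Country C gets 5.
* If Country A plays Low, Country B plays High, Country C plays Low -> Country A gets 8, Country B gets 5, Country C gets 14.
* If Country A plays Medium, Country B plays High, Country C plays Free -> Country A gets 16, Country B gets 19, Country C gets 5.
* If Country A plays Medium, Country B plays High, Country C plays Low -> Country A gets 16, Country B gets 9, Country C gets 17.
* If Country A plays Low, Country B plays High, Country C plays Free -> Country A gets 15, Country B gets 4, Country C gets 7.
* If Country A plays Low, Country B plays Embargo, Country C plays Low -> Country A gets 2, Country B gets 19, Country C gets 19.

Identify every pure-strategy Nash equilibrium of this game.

The unique pure-strategy Nash equilibrium is (Medium, Embargo, Low).

Country A against (High, Free): payoffs 15, 16 → best response Medium.
Country A against (High, Low): payoffs 8, 16 → best response Medium.
Country A against (Embargo, Free): payoffs 6, 7 → best response Medium.
Country A against (Embargo, Low): payoffs 2, 9 → best response Medium.
Country B against (Low, Free): payoffs 4, 2 → best response High.
Country B against (Low, Low): payoffs 5, 19 → best response Embargo.
Country B against (Medium, Free): payoffs 19, 17 → best response High.
Country B against (Medium, Low): payoffs 9, 17 → best response Embargo.
Country C against (Low, High): payoffs 7, 14 → best response Low.
Country C against (Low, Embargo): payoffs 5, 19 → best response Low.
Country C against (Medium, High): payoffs 5, 17 → best response Low.
Country C against (Medium, Embargo): payoffs 4, 17 → best response Low.
Mutual best responses: (Medium, Embargo, Low).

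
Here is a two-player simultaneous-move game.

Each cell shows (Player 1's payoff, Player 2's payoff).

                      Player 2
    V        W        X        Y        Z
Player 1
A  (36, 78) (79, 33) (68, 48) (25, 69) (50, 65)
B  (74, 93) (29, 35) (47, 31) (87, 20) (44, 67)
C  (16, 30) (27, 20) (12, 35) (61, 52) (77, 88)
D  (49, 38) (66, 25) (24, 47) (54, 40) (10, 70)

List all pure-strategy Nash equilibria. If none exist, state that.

(A, V): Player 1 can switch to B (36 → 74). Not NE.
(A, W): Player 2 can switch to V (33 → 78). Not NE.
(A, X): Player 2 can switch to V (48 → 78). Not NE.
(A, Y): Player 1 can switch to B (25 → 87). Not NE.
(A, Z): Player 1 can switch to C (50 → 77). Not NE.
(B, V): Player 1 gets 74, best alternative 49; Player 2 gets 93, best alternative 67. No profitable deviation — NE.
(B, W): Player 1 can switch to A (29 → 79). Not NE.
(B, X): Player 1 can switch to A (47 → 68). Not NE.
(B, Y): Player 2 can switch to V (20 → 93). Not NE.
(C, Z): Player 1 gets 77, best alternative 50; Player 2 gets 88, best alternative 52. No profitable deviation — NE.
(The remaining 10 profiles each have a profitable deviation by the same check.)

Pure-strategy Nash equilibria: (B, V); (C, Z)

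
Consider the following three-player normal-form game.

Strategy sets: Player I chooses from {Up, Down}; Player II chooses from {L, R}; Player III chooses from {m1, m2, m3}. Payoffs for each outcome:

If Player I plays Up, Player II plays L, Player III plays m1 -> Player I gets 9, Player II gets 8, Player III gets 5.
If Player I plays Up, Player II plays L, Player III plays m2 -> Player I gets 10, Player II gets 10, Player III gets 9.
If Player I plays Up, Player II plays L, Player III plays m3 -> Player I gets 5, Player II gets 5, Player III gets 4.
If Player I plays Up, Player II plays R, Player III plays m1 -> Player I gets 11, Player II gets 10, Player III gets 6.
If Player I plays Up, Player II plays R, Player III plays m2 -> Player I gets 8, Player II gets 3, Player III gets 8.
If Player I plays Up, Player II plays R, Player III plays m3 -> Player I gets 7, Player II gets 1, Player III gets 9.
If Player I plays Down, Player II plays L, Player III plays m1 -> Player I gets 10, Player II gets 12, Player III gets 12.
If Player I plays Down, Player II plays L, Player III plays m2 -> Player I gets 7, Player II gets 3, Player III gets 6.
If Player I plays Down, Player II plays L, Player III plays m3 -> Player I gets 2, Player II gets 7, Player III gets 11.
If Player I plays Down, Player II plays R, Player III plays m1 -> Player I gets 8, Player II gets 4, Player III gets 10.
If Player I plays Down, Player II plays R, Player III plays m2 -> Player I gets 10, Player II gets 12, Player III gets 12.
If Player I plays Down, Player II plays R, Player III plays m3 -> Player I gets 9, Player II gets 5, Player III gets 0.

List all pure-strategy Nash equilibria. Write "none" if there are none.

Player I against (L, m1): payoffs 9, 10 → best response Down.
Player I against (L, m2): payoffs 10, 7 → best response Up.
Player I against (L, m3): payoffs 5, 2 → best response Up.
Player I against (R, m1): payoffs 11, 8 → best response Up.
Player I against (R, m2): payoffs 8, 10 → best response Down.
Player I against (R, m3): payoffs 7, 9 → best response Down.
Player II against (Up, m1): payoffs 8, 10 → best response R.
Player II against (Up, m2): payoffs 10, 3 → best response L.
Player II against (Up, m3): payoffs 5, 1 → best response L.
Player II against (Down, m1): payoffs 12, 4 → best response L.
Player II against (Down, m2): payoffs 3, 12 → best response R.
Player II against (Down, m3): payoffs 7, 5 → best response L.
Player III against (Up, L): payoffs 5, 9, 4 → best response m2.
Player III against (Up, R): payoffs 6, 8, 9 → best response m3.
Player III against (Down, L): payoffs 12, 6, 11 → best response m1.
Player III against (Down, R): payoffs 10, 12, 0 → best response m2.
Mutual best responses: (Up, L, m2); (Down, L, m1); (Down, R, m2).

The pure Nash equilibria are (Up, L, m2), (Down, L, m1), (Down, R, m2).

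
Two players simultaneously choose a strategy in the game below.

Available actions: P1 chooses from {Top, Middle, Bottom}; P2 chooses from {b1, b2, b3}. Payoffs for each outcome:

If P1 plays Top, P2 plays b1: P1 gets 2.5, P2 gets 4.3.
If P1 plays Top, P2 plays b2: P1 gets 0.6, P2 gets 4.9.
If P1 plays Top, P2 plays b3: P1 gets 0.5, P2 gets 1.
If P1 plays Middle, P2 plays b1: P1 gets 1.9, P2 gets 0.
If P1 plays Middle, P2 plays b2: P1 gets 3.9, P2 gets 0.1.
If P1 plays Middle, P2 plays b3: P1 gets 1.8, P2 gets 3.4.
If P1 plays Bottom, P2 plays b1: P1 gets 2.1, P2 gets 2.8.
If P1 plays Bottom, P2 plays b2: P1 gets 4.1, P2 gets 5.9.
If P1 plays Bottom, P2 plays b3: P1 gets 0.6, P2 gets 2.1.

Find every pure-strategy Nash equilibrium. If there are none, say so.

Pure-strategy Nash equilibria: (Middle, b3), (Bottom, b2)

Check each profile: it is a Nash equilibrium iff no player can strictly gain by switching unilaterally.
(Top, b1): P2 can switch to b2 (4.3 → 4.9). Not NE.
(Top, b2): P1 can switch to Middle (0.6 → 3.9). Not NE.
(Top, b3): P1 can switch to Middle (0.5 → 1.8). Not NE.
(Middle, b1): P1 can switch to Top (1.9 → 2.5). Not NE.
(Middle, b2): P1 can switch to Bottom (3.9 → 4.1). Not NE.
(Middle, b3): P1 gets 1.8, best alternative 0.6; P2 gets 3.4, best alternative 0.1. No profitable deviation — NE.
(Bottom, b1): P1 can switch to Top (2.1 → 2.5). Not NE.
(Bottom, b2): P1 gets 4.1, best alternative 3.9; P2 gets 5.9, best alternative 2.8. No profitable deviation — NE.
(Bottom, b3): P1 can switch to Middle (0.6 → 1.8). Not NE.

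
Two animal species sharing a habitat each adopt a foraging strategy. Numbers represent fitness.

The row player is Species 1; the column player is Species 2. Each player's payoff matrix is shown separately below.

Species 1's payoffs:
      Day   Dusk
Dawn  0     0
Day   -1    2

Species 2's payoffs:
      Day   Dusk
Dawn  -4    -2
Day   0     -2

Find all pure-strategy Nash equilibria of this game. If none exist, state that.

This game has no pure Nash equilibrium.

Check each profile: it is a Nash equilibrium iff no player can strictly gain by switching unilaterally.
(Dawn, Day): Species 2 can switch to Dusk (-4 → -2). Not NE.
(Dawn, Dusk): Species 1 can switch to Day (0 → 2). Not NE.
(Day, Day): Species 1 can switch to Dawn (-1 → 0). Not NE.
(Day, Dusk): Species 2 can switch to Day (-2 → 0). Not NE.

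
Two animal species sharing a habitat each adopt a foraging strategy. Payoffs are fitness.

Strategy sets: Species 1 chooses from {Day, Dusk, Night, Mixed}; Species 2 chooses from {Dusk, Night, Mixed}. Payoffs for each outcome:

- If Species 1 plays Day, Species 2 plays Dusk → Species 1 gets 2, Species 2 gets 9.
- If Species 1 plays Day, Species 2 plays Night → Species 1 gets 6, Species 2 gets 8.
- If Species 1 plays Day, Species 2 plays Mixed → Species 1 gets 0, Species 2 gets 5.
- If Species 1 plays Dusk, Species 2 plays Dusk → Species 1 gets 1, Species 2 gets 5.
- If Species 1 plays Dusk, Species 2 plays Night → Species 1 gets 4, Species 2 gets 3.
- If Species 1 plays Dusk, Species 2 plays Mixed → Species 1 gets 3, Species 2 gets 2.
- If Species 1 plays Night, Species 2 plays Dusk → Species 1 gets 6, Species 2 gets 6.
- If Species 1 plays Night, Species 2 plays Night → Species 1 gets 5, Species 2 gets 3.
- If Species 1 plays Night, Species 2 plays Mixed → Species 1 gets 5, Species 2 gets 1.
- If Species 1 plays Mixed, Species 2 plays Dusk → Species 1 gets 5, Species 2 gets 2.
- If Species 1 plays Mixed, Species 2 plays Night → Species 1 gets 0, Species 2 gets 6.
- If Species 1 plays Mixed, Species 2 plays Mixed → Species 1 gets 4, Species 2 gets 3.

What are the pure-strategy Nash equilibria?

Species 1 against Dusk: payoffs 2, 1, 6, 5 → best response Night.
Species 1 against Night: payoffs 6, 4, 5, 0 → best response Day.
Species 1 against Mixed: payoffs 0, 3, 5, 4 → best response Night.
Species 2 against Day: payoffs 9, 8, 5 → best response Dusk.
Species 2 against Dusk: payoffs 5, 3, 2 → best response Dusk.
Species 2 against Night: payoffs 6, 3, 1 → best response Dusk.
Species 2 against Mixed: payoffs 2, 6, 3 → best response Night.
Mutual best responses: (Night, Dusk).

The unique pure-strategy Nash equilibrium is (Night, Dusk).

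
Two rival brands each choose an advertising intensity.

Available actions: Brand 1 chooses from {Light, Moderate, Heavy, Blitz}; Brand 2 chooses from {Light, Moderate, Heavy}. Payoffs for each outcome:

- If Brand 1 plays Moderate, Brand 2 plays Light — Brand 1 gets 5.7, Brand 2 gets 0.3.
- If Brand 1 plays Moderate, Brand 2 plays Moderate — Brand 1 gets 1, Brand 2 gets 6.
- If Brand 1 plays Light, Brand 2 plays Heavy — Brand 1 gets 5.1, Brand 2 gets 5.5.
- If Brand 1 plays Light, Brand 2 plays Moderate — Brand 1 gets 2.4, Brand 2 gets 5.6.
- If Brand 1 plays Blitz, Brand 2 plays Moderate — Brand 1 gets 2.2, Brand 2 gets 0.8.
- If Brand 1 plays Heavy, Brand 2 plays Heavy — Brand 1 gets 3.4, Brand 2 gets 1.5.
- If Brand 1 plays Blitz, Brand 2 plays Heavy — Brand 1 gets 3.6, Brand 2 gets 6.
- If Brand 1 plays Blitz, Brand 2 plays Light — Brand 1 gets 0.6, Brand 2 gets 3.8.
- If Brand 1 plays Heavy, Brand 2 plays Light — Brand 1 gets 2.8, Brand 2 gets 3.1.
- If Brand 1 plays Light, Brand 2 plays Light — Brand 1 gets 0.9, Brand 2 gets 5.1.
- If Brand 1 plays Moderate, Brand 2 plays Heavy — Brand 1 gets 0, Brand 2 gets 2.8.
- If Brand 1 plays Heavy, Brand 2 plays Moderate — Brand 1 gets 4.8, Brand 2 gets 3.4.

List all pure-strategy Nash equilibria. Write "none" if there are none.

(Heavy, Moderate)

Brand 1 against Light: payoffs 0.9, 5.7, 2.8, 0.6 → best response Moderate.
Brand 1 against Moderate: payoffs 2.4, 1, 4.8, 2.2 → best response Heavy.
Brand 1 against Heavy: payoffs 5.1, 0, 3.4, 3.6 → best response Light.
Brand 2 against Light: payoffs 5.1, 5.6, 5.5 → best response Moderate.
Brand 2 against Moderate: payoffs 0.3, 6, 2.8 → best response Moderate.
Brand 2 against Heavy: payoffs 3.1, 3.4, 1.5 → best response Moderate.
Brand 2 against Blitz: payoffs 3.8, 0.8, 6 → best response Heavy.
Mutual best responses: (Heavy, Moderate).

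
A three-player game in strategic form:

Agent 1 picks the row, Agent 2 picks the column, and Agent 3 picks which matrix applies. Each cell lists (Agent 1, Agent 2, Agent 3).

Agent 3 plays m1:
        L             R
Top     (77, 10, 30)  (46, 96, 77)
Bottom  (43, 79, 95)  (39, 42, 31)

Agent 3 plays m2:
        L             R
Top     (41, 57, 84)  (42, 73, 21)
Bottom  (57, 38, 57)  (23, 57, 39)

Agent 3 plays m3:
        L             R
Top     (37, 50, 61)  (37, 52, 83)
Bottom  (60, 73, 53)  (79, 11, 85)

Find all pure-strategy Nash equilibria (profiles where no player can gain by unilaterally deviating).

This game has no pure Nash equilibrium.

Agent 1 against (L, m1): payoffs 77, 43 → best response Top.
Agent 1 against (L, m2): payoffs 41, 57 → best response Bottom.
Agent 1 against (L, m3): payoffs 37, 60 → best response Bottom.
Agent 1 against (R, m1): payoffs 46, 39 → best response Top.
Agent 1 against (R, m2): payoffs 42, 23 → best response Top.
Agent 1 against (R, m3): payoffs 37, 79 → best response Bottom.
Agent 2 against (Top, m1): payoffs 10, 96 → best response R.
Agent 2 against (Top, m2): payoffs 57, 73 → best response R.
Agent 2 against (Top, m3): payoffs 50, 52 → best response R.
Agent 2 against (Bottom, m1): payoffs 79, 42 → best response L.
Agent 2 against (Bottom, m2): payoffs 38, 57 → best response R.
Agent 2 against (Bottom, m3): payoffs 73, 11 → best response L.
Agent 3 against (Top, L): payoffs 30, 84, 61 → best response m2.
Agent 3 against (Top, R): payoffs 77, 21, 83 → best response m3.
Agent 3 against (Bottom, L): payoffs 95, 57, 53 → best response m1.
Agent 3 against (Bottom, R): payoffs 31, 39, 85 → best response m3.
No profile is a mutual best response for all players.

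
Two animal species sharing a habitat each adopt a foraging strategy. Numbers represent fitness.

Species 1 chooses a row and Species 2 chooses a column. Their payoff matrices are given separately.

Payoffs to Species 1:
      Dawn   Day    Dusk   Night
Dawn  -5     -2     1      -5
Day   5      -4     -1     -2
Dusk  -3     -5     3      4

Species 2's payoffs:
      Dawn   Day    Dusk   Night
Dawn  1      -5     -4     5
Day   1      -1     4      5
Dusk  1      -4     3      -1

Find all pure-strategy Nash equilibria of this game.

(Dusk, Dusk)

Species 1 against Dawn: payoffs -5, 5, -3 → best response Day.
Species 1 against Day: payoffs -2, -4, -5 → best response Dawn.
Species 1 against Dusk: payoffs 1, -1, 3 → best response Dusk.
Species 1 against Night: payoffs -5, -2, 4 → best response Dusk.
Species 2 against Dawn: payoffs 1, -5, -4, 5 → best response Night.
Species 2 against Day: payoffs 1, -1, 4, 5 → best response Night.
Species 2 against Dusk: payoffs 1, -4, 3, -1 → best response Dusk.
Mutual best responses: (Dusk, Dusk).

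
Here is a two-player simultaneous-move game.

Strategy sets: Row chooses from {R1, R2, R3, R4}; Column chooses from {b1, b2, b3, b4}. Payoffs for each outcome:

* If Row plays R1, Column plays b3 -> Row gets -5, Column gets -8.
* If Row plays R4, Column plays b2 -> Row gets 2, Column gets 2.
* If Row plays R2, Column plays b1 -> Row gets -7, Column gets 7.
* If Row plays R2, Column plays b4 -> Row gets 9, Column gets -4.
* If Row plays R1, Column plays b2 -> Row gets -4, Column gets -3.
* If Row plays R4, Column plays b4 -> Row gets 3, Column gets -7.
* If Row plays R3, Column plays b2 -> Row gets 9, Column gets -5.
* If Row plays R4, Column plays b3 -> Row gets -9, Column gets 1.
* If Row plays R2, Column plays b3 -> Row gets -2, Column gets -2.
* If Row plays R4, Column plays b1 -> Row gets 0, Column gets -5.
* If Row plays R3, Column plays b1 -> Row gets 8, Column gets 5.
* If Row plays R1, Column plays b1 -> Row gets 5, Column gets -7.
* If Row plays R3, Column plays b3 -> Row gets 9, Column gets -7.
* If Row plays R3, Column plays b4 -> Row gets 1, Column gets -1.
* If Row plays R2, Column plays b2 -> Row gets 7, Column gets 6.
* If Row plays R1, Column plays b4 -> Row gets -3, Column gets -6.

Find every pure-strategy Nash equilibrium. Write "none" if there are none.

Row against b1: payoffs 5, -7, 8, 0 → best response R3.
Row against b2: payoffs -4, 7, 9, 2 → best response R3.
Row against b3: payoffs -5, -2, 9, -9 → best response R3.
Row against b4: payoffs -3, 9, 1, 3 → best response R2.
Column against R1: payoffs -7, -3, -8, -6 → best response b2.
Column against R2: payoffs 7, 6, -2, -4 → best response b1.
Column against R3: payoffs 5, -5, -7, -1 → best response b1.
Column against R4: payoffs -5, 2, 1, -7 → best response b2.
Mutual best responses: (R3, b1).

Pure NE: (R3, b1)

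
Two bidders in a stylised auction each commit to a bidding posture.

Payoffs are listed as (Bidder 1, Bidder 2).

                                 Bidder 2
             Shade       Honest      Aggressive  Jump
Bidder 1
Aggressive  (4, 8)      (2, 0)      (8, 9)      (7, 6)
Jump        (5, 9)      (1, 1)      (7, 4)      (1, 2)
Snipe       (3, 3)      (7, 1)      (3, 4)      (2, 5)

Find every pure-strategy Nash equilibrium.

For each player, find the best response to each opponent profile; mutual best responses are the pure NE.
Bidder 1 against Shade: payoffs 4, 5, 3 → best response Jump.
Bidder 1 against Honest: payoffs 2, 1, 7 → best response Snipe.
Bidder 1 against Aggressive: payoffs 8, 7, 3 → best response Aggressive.
Bidder 1 against Jump: payoffs 7, 1, 2 → best response Aggressive.
Bidder 2 against Aggressive: payoffs 8, 0, 9, 6 → best response Aggressive.
Bidder 2 against Jump: payoffs 9, 1, 4, 2 → best response Shade.
Bidder 2 against Snipe: payoffs 3, 1, 4, 5 → best response Jump.
Mutual best responses: (Aggressive, Aggressive); (Jump, Shade).

The pure Nash equilibria are (Aggressive, Aggressive) and (Jump, Shade).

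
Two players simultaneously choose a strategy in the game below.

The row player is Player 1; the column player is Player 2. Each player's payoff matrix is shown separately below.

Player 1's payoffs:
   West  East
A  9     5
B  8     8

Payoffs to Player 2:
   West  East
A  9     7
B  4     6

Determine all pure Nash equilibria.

The pure Nash equilibria are (A, West), (B, East).

(A, West): Player 1 gets 9, best alternative 8; Player 2 gets 9, best alternative 7. No profitable deviation — NE.
(A, East): Player 1 can switch to B (5 → 8). Not NE.
(B, West): Player 1 can switch to A (8 → 9). Not NE.
(B, East): Player 1 gets 8, best alternative 5; Player 2 gets 6, best alternative 4. No profitable deviation — NE.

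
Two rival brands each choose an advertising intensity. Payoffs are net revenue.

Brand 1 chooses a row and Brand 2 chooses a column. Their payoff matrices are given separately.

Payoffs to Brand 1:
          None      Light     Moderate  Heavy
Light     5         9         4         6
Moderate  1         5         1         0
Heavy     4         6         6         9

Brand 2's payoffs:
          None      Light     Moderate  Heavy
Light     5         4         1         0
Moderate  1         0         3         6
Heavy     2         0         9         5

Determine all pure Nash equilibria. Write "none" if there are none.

(Light, None): Brand 1 gets 5, best alternative 4; Brand 2 gets 5, best alternative 4. No profitable deviation — NE.
(Light, Light): Brand 2 can switch to None (4 → 5). Not NE.
(Light, Moderate): Brand 1 can switch to Heavy (4 → 6). Not NE.
(Light, Heavy): Brand 1 can switch to Heavy (6 → 9). Not NE.
(Moderate, None): Brand 1 can switch to Light (1 → 5). Not NE.
(Moderate, Light): Brand 1 can switch to Light (5 → 9). Not NE.
(Moderate, Moderate): Brand 1 can switch to Light (1 → 4). Not NE.
(Moderate, Heavy): Brand 1 can switch to Light (0 → 6). Not NE.
(Heavy, None): Brand 1 can switch to Light (4 → 5). Not NE.
(Heavy, Light): Brand 1 can switch to Light (6 → 9). Not NE.
(Heavy, Moderate): Brand 1 gets 6, best alternative 4; Brand 2 gets 9, best alternative 5. No profitable deviation — NE.
(Heavy, Heavy): Brand 2 can switch to Moderate (5 → 9). Not NE.

The pure Nash equilibria are (Light, None); (Heavy, Moderate).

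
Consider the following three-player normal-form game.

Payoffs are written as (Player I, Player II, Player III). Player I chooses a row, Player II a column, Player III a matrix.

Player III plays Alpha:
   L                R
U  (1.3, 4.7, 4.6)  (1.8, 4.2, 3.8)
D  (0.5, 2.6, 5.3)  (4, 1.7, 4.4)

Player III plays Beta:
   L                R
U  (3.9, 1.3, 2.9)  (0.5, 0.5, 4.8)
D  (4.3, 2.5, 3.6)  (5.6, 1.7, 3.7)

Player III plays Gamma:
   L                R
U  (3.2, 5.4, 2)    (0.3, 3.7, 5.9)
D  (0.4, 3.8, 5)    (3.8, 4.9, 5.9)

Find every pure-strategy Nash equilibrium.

Pure-strategy Nash equilibria: (U, L, Alpha); (D, R, Gamma)

(U, L, Alpha): Player I gets 1.3, best alternative 0.5; Player II gets 4.7, best alternative 4.2; Player III gets 4.6, best alternative 2.9. No profitable deviation — NE.
(U, L, Beta): Player I can switch to D (3.9 → 4.3). Not NE.
(U, L, Gamma): Player III can switch to Alpha (2 → 4.6). Not NE.
(U, R, Alpha): Player I can switch to D (1.8 → 4). Not NE.
(U, R, Beta): Player I can switch to D (0.5 → 5.6). Not NE.
(U, R, Gamma): Player I can switch to D (0.3 → 3.8). Not NE.
(D, L, Alpha): Player I can switch to U (0.5 → 1.3). Not NE.
(D, L, Beta): Player III can switch to Alpha (3.6 → 5.3). Not NE.
(D, L, Gamma): Player I can switch to U (0.4 → 3.2). Not NE.
(D, R, Gamma): Player I gets 3.8, best alternative 0.3; Player II gets 4.9, best alternative 3.8; Player III gets 5.9, best alternative 4.4. No profitable deviation — NE.
(The remaining 2 profiles each have a profitable deviation by the same check.)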